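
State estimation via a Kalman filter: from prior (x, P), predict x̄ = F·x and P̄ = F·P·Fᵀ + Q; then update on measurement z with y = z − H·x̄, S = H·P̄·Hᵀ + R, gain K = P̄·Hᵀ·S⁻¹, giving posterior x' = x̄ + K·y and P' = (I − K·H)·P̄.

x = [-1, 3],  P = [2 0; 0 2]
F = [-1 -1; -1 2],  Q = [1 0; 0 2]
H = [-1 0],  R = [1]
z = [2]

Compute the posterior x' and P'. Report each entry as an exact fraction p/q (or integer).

x̄ = F·x = [-2, 7]
P̄ = F·P·Fᵀ + Q = [5 -2; -2 12]
y = z − H·x̄ = [0]
S = H·P̄·Hᵀ + R = [6]
K = P̄·Hᵀ·S⁻¹ = [-5/6; 1/3]
x' = x̄ + K·y = [-2, 7]
P' = (I − K·H)·P̄ = [5/6 -1/3; -1/3 34/3]

x' = [-2, 7]
P' = [5/6 -1/3; -1/3 34/3]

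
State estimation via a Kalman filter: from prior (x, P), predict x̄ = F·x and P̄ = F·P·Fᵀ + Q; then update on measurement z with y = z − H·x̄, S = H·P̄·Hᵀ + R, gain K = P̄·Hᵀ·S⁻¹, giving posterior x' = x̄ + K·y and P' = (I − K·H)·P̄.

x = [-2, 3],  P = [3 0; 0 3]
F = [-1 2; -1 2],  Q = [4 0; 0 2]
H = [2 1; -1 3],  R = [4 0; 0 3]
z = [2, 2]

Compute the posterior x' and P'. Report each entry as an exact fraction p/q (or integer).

x' = [1394/1867, 5390/5601]
P' = [1350/1867 256/1867; 256/1867 1772/5601]

x̄ = F·x = [8, 8]
P̄ = F·P·Fᵀ + Q = [19 15; 15 17]
y = z − H·x̄ = [-22, -14]
S = H·P̄·Hᵀ + R = [157 88; 88 85]
K = P̄·Hᵀ·S⁻¹ = [739/1867 -194/1867; 827/5601 1516/5601]
x' = x̄ + K·y = [1394/1867, 5390/5601]
P' = (I − K·H)·P̄ = [1350/1867 256/1867; 256/1867 1772/5601]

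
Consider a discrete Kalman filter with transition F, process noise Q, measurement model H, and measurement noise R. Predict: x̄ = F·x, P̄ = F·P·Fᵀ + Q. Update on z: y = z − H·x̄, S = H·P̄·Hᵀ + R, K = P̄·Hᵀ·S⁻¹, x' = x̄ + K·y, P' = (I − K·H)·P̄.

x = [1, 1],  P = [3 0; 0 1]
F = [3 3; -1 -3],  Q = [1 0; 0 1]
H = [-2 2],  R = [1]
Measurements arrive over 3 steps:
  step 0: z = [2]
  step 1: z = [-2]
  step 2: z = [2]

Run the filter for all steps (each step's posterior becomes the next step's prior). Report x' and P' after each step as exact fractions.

step 0: x' = [-70/69, -16/345], P' = [133/69 122/69; 122/69 641/345]
step 1: x' = [2738/255089, -250510/255089], P' = [178379/255089 140216/255089; 140216/255089 165739/255089]
step 2: x' = [-2016784/64499945, 12744036/12899989], P' = [45016299/64499945 7086176/12899989; 7086176/12899989 8381335/12899989]

step 0: x̄ = F·x = [6, -4]
step 0: P̄ = F·P·Fᵀ + Q = [37 -18; -18 13]
step 0: y = z − H·x̄ = [22]
step 0: S = H·P̄·Hᵀ + R = [345]
step 0: K = P̄·Hᵀ·S⁻¹ = [-22/69; 62/345]
step 0: x' = x̄ + K·y = [-70/69, -16/345]
step 0: P' = (I − K·H)·P̄ = [133/69 122/69; 122/69 641/345]
step 1: x̄ = F·x = [-366/115, 398/345]
step 1: P̄ = F·P·Fᵀ + Q = [7693/115 -5028/115; -5028/115 10439/345]
step 1: y = z − H·x̄ = [-3682/345]
step 1: S = H·P̄·Hᵀ + R = [255089/345]
step 1: K = P̄·Hᵀ·S⁻¹ = [-76326/255089; 51046/255089]
step 1: x' = x̄ + K·y = [2738/255089, -250510/255089]
step 1: P' = (I − K·H)·P̄ = [178379/255089 140216/255089; 140216/255089 165739/255089]
step 2: x̄ = F·x = [-743316/255089, 748792/255089]
step 2: P̄ = F·P·Fᵀ + Q = [5876039/255089 -3709380/255089; -3709380/255089 2766415/255089]
step 2: y = z − H·x̄ = [-2474038/255089]
step 2: S = H·P̄·Hᵀ + R = [64499945/255089]
step 2: K = P̄·Hᵀ·S⁻¹ = [-19170838/64499945; 2590318/12899989]
step 2: x' = x̄ + K·y = [-2016784/64499945, 12744036/12899989]
step 2: P' = (I − K·H)·P̄ = [45016299/64499945 7086176/12899989; 7086176/12899989 8381335/12899989]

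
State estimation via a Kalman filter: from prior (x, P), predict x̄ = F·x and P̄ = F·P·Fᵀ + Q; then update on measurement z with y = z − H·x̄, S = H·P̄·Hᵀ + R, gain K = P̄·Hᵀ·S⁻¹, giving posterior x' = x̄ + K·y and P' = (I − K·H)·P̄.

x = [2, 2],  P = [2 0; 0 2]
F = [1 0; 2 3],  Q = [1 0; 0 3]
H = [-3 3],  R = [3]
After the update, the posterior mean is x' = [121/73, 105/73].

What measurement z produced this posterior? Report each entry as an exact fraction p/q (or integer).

z = [-1]

x̄ = F·x = [2, 10]
P̄ = F·P·Fᵀ + Q = [3 4; 4 29]
S = H·P̄·Hᵀ + R = [219]
K = P̄·Hᵀ·S⁻¹ = [1/73; 25/73]
x' − x̄ = [-25/73, -625/73] = K·y
y = (KᵀK)⁻¹·Kᵀ·(x' − x̄) = [-25]
z = y + H·x̄ = [-25] + [24] = [-1]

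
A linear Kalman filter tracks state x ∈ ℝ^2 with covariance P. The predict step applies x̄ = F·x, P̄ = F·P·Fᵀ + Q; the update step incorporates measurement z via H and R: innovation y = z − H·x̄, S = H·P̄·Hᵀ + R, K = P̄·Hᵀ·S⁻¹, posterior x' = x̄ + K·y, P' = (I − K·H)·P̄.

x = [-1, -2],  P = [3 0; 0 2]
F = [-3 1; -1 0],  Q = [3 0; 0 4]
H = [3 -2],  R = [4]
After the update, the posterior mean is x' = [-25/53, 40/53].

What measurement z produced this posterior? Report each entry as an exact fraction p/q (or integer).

z = [-3]

x̄ = F·x = [1, 1]
P̄ = F·P·Fᵀ + Q = [32 9; 9 7]
S = H·P̄·Hᵀ + R = [212]
K = P̄·Hᵀ·S⁻¹ = [39/106; 13/212]
x' − x̄ = [-78/53, -13/53] = K·y
y = (KᵀK)⁻¹·Kᵀ·(x' − x̄) = [-4]
z = y + H·x̄ = [-4] + [1] = [-3]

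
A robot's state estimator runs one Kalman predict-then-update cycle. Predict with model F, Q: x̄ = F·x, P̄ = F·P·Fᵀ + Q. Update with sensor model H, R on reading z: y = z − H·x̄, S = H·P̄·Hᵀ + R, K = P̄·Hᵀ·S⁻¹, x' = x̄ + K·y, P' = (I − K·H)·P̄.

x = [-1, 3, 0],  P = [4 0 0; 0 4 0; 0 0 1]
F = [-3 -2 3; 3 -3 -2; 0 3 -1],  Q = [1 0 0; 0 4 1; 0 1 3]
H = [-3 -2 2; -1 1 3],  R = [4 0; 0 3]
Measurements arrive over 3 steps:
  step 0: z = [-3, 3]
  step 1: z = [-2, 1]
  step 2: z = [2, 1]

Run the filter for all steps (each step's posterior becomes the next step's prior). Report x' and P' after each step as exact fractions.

step 0: x' = [-6605/68567, 121732/68567, 20024/68567], P' = [1920632/205701 -1759864/205701 1144630/205701; -1759864/205701 1760018/205701 -1052072/205701; 1144630/205701 -1052072/205701 731579/205701]
step 1: x' = [-36096716938/31868206199, 62184717592/31868206199, -22757448094/31868206199], P' = [105326321568/31868206199 -94695058608/31868206199 63096713542/31868206199; -94695058608/31868206199 107873281554/31868206199 -57268746392/31868206199; 63096713542/31868206199 -57268746392/31868206199 45477034811/31868206199]
step 2: x' = [-1363327734627440/1958832888026831, 170604163610436/1958832888026831, 169948763279173/1958832888026831], P' = [6106725695640312/1958832888026831 -5456682370252164/1958832888026831 3645845307707422/1958832888026831; -5456682370252164/1958832888026831 6270111524568420/1958832888026831 -3289806319569080/1958832888026831; 3645845307707422/1958832888026831 -3289806319569080/1958832888026831 2648178328249335/1958832888026831]

step 0: x̄ = F·x = [-3, -12, 9]
step 0: P̄ = F·P·Fᵀ + Q = [62 -18 -27; -18 80 -33; -27 -33 40]
step 0: y = z − H·x̄ = [-54, -15]
step 0: S = H·P̄·Hᵀ + R = [1414 713; 713 505]
step 0: K = P̄·Hᵀ·S⁻¹ = [11773/205701 -82202/205701; -86147/205701 121222/205701; 33353/205701 -655/205701]
step 0: x' = x̄ + K·y = [-6605/68567, 121732/68567, 20024/68567]
step 0: P' = (I − K·H)·P̄ = [1920632/205701 -1759864/205701 1144630/205701; -1759864/205701 1760018/205701 -1052072/205701; 1144630/205701 -1052072/205701 731579/205701]
step 1: x̄ = F·x = [-163577/68567, -425059/68567, 345172/68567]
step 1: P̄ = F·P·Fᵀ + Q = [2018828/205701 6035164/205701 -5054971/205701; 6035164/205701 42192098/205701 -30287753/205701; -5054971/205701 -30287753/205701 23501276/205701]
step 1: y = z − H·x̄ = [-2168327/68567, -705467/68567]
step 1: S = H·P̄·Hᵀ + R = [657149396/205701 233400473/205701; 233400473/205701 92872493/205701]
step 1: K = P̄·Hᵀ·S⁻¹ = [-98855101/31868206199 -3577079850/31868206199; -11549720017/31868206199 10254033662/31868206199; 4050355445/31868206199 5355214833/31868206199]
step 1: x' = x̄ + K·y = [-36096716938/31868206199, 62184717592/31868206199, -22757448094/31868206199]
step 1: P' = (I − K·H)·P̄ = [105326321568/31868206199 -94695058608/31868206199 63096713542/31868206199; -94695058608/31868206199 107873281554/31868206199 -57268746392/31868206199; 63096713542/31868206199 -57268746392/31868206199 45477034811/31868206199]
step 2: x̄ = F·x = [-84351628652/31868206199, -249329407402/31868206199, 209311600870/31868206199]
step 2: P̄ = F·P·Fᵀ + Q = [235734949478/31868206199 375149845612/31868206199 -372081335971/31868206199; 375149845612/31868206199 2488302927874/31868206199 -1717776687087/31868206199; -372081335971/31868206199 -1717776687087/31868206199 1455553665746/31868206199]
step 2: y = z − H·x̄ = [-1106600490102/31868206199, -431088817661/31868206199]
step 2: S = H·P̄·Hᵀ + R = [40733501420270/31868206199 15052772585579/31868206199; 15052772585579/31868206199 7095153689743/31868206199]
step 2: K = P̄·Hᵀ·S⁻¹ = [-28780432750441/1958832888026831 -208624047590070/1958832888026831; -687447144379627/1958832888026831 619124978704448/1958832888026831; 234608343128641/1958832888026831 336294452490501/1958832888026831]
step 2: x' = x̄ + K·y = [-1363327734627440/1958832888026831, 170604163610436/1958832888026831, 169948763279173/1958832888026831]
step 2: P' = (I − K·H)·P̄ = [6106725695640312/1958832888026831 -5456682370252164/1958832888026831 3645845307707422/1958832888026831; -5456682370252164/1958832888026831 6270111524568420/1958832888026831 -3289806319569080/1958832888026831; 3645845307707422/1958832888026831 -3289806319569080/1958832888026831 2648178328249335/1958832888026831]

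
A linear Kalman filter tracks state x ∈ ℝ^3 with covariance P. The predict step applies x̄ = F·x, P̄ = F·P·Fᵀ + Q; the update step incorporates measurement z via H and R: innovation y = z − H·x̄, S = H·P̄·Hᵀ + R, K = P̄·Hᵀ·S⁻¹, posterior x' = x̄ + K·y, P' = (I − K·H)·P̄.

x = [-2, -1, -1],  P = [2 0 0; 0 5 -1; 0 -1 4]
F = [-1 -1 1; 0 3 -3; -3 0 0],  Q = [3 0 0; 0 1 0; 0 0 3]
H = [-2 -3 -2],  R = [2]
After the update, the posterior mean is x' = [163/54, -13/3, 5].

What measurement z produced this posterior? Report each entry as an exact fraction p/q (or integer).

x̄ = F·x = [2, 0, 6]
P̄ = F·P·Fᵀ + Q = [16 -33 6; -33 100 0; 6 0 21]
S = H·P̄·Hᵀ + R = [702]
K = P̄·Hᵀ·S⁻¹ = [55/702; -1/3; -1/13]
x' − x̄ = [55/54, -13/3, -1] = K·y
y = (KᵀK)⁻¹·Kᵀ·(x' − x̄) = [13]
z = y + H·x̄ = [13] + [-16] = [-3]

z = [-3]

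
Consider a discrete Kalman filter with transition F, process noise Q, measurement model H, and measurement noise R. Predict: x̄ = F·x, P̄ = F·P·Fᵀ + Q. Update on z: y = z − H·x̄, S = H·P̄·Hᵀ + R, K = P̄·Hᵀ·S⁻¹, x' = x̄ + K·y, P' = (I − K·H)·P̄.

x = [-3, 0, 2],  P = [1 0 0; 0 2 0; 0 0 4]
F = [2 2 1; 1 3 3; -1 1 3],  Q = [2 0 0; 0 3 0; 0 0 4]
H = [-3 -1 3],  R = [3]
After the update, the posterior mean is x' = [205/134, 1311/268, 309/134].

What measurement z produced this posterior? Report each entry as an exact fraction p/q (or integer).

x̄ = F·x = [-4, 3, 9]
P̄ = F·P·Fᵀ + Q = [18 26 14; 26 58 41; 14 41 43]
S = H·P̄·Hᵀ + R = [268]
K = P̄·Hᵀ·S⁻¹ = [-19/134; -13/268; 23/134]
x' − x̄ = [741/134, 507/268, -897/134] = K·y
y = (KᵀK)⁻¹·Kᵀ·(x' − x̄) = [-39]
z = y + H·x̄ = [-39] + [36] = [-3]

z = [-3]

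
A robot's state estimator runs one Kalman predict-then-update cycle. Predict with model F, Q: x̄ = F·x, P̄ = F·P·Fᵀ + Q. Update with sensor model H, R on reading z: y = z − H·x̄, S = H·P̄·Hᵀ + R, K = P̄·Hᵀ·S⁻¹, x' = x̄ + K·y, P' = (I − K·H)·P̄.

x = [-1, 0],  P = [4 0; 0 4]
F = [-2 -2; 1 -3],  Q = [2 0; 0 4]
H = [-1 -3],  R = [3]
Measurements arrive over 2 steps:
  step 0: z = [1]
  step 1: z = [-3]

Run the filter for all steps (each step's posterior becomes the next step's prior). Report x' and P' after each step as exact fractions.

step 0: x' = [2, -1], P' = [11262/529 -3672/529; -3672/529 1372/529]
step 1: x' = [29242/93249, 85265/93249], P' = [425642/31083 -149072/31083; -149072/31083 62390/31083]

step 0: x̄ = F·x = [2, -1]
step 0: P̄ = F·P·Fᵀ + Q = [34 16; 16 44]
step 0: y = z − H·x̄ = [0]
step 0: S = H·P̄·Hᵀ + R = [529]
step 0: K = P̄·Hᵀ·S⁻¹ = [-82/529; -148/529]
step 0: x' = x̄ + K·y = [2, -1]
step 0: P' = (I − K·H)·P̄ = [11262/529 -3672/529; -3672/529 1372/529]
step 1: x̄ = F·x = [-2, 5]
step 1: P̄ = F·P·Fᵀ + Q = [42 -1260/23; -1260/23 47758/529]
step 1: y = z − H·x̄ = [10]
step 1: S = H·P̄·Hᵀ + R = [279747/529]
step 1: K = P̄·Hᵀ·S⁻¹ = [21574/93249; -38098/93249]
step 1: x' = x̄ + K·y = [29242/93249, 85265/93249]
step 1: P' = (I − K·H)·P̄ = [425642/31083 -149072/31083; -149072/31083 62390/31083]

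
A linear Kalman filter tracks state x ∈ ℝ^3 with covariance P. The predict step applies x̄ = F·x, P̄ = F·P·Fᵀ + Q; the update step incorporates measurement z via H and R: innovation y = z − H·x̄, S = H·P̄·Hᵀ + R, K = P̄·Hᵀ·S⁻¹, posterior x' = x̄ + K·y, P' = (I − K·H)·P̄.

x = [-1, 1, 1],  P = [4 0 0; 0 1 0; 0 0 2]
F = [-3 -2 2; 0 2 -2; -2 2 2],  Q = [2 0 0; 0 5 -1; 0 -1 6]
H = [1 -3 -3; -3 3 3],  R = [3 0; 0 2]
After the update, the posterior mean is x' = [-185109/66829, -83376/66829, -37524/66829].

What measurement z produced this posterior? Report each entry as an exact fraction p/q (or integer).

x̄ = F·x = [3, 0, 6]
P̄ = F·P·Fᵀ + Q = [50 -12 28; -12 17 -5; 28 -5 34]
S = H·P̄·Hᵀ + R = [326 -327; -327 533]
K = P̄·Hᵀ·S⁻¹ = [-32288/66829 -32598/66829; -2040/66829 7776/66829; -30466/66829 -18315/66829]
x' − x̄ = [-385596/66829, -83376/66829, -438498/66829] = K·y
y = (KᵀK)⁻¹·Kᵀ·(x' − x̄) = [18, -6]
z = y + H·x̄ = [18, -6] + [-15, 9] = [3, 3]

z = [3, 3]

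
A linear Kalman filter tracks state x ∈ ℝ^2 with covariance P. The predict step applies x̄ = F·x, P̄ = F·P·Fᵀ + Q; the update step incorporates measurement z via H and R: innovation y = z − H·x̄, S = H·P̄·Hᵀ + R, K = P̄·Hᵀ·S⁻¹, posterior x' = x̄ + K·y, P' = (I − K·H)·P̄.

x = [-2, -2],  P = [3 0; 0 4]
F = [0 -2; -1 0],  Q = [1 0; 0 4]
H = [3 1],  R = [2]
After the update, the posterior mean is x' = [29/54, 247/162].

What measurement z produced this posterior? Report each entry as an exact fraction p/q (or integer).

x̄ = F·x = [4, 2]
P̄ = F·P·Fᵀ + Q = [17 0; 0 7]
S = H·P̄·Hᵀ + R = [162]
K = P̄·Hᵀ·S⁻¹ = [17/54; 7/162]
x' − x̄ = [-187/54, -77/162] = K·y
y = (KᵀK)⁻¹·Kᵀ·(x' − x̄) = [-11]
z = y + H·x̄ = [-11] + [14] = [3]

z = [3]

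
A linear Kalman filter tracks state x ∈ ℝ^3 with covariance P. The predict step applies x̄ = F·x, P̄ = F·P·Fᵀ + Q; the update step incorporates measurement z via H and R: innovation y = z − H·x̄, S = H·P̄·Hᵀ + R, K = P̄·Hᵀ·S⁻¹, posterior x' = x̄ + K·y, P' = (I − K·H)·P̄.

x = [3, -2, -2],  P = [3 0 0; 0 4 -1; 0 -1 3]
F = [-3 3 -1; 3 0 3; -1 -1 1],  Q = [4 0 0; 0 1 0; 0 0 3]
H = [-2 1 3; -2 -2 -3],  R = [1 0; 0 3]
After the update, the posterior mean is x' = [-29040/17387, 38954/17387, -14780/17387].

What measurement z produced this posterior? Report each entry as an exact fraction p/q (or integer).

x̄ = F·x = [-13, 3, -3]
P̄ = F·P·Fᵀ + Q = [76 -45 -10; -45 55 3; -10 3 15]
S = H·P̄·Hᵀ + R = [813 -58; -58 218]
K = P̄·Hᵀ·S⁻¹ = [-25671/86935 -19591/86935; 3189/17387 -2929/34774; 6513/86935 -21259/173870]
x' − x̄ = [196991/17387, -13207/17387, 37381/17387] = K·y
y = (KᵀK)⁻¹·Kᵀ·(x' − x̄) = [-17, -28]
z = y + H·x̄ = [-17, -28] + [20, 29] = [3, 1]

z = [3, 1]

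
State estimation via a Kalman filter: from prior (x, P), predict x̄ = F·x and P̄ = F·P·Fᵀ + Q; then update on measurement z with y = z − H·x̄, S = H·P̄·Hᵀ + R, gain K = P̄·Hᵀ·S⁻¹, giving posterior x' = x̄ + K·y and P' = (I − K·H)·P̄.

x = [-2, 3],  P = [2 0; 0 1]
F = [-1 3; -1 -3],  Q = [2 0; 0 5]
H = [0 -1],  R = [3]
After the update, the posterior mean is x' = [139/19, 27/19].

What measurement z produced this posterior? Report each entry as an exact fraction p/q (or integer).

x̄ = F·x = [11, -7]
P̄ = F·P·Fᵀ + Q = [13 -7; -7 16]
S = H·P̄·Hᵀ + R = [19]
K = P̄·Hᵀ·S⁻¹ = [7/19; -16/19]
x' − x̄ = [-70/19, 160/19] = K·y
y = (KᵀK)⁻¹·Kᵀ·(x' − x̄) = [-10]
z = y + H·x̄ = [-10] + [7] = [-3]

z = [-3]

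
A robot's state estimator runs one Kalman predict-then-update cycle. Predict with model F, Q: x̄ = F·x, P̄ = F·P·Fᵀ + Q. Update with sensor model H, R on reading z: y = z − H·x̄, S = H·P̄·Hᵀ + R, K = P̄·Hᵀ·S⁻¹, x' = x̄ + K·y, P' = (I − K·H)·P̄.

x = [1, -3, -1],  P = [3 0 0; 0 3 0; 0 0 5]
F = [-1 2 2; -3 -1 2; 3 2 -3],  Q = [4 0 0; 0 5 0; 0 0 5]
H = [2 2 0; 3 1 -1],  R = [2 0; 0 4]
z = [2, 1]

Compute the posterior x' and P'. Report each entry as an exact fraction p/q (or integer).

x' = [-35139/9293, 43952/9293, -71022/9293]
P' = [75482/9293 -77250/9293 137072/9293; -77250/9293 83202/9293 -137840/9293; 137072/9293 -137840/9293 280388/9293]

x̄ = F·x = [-9, -2, 0]
P̄ = F·P·Fᵀ + Q = [39 23 -27; 23 55 -63; -27 -63 89]
y = z − H·x̄ = [24, 30]
S = H·P̄·Hᵀ + R = [562 708; 708 925]
K = P̄·Hᵀ·S⁻¹ = [-1768/9293 3031/9293; 5952/9293 -2677/9293; -768/9293 -1753/9293]
x' = x̄ + K·y = [-35139/9293, 43952/9293, -71022/9293]
P' = (I − K·H)·P̄ = [75482/9293 -77250/9293 137072/9293; -77250/9293 83202/9293 -137840/9293; 137072/9293 -137840/9293 280388/9293]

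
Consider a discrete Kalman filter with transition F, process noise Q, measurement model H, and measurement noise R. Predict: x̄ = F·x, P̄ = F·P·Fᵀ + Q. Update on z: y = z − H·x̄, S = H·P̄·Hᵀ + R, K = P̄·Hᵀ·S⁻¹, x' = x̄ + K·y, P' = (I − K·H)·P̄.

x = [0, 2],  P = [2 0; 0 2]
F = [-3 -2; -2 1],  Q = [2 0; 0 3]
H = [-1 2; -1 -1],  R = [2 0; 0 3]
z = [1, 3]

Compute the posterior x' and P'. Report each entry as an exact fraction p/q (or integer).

x̄ = F·x = [-4, 2]
P̄ = F·P·Fᵀ + Q = [28 8; 8 13]
y = z − H·x̄ = [-7, 1]
S = H·P̄·Hᵀ + R = [50 -6; -6 60]
K = P̄·Hᵀ·S⁻¹ = [-6/19 -12/19; 159/494 -157/494]
x' = x̄ + K·y = [-46/19, -141/247]
P' = (I − K·H)·P̄ = [28/19 8/19; 8/19 263/494]

x' = [-46/19, -141/247]
P' = [28/19 8/19; 8/19 263/494]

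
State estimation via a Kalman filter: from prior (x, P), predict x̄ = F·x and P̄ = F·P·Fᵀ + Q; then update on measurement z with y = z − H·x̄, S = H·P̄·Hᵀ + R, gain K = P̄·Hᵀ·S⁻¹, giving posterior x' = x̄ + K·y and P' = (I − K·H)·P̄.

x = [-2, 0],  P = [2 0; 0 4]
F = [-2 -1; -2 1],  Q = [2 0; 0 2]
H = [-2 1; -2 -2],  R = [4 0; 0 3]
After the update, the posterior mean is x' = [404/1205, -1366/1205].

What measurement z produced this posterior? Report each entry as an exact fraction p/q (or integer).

z = [-2, 2]

x̄ = F·x = [4, 4]
P̄ = F·P·Fᵀ + Q = [14 4; 4 14]
S = H·P̄·Hᵀ + R = [58 36; 36 147]
K = P̄·Hᵀ·S⁻¹ = [-372/1205 -204/1205; 363/1205 -384/1205]
x' − x̄ = [-4416/1205, -6186/1205] = K·y
y = (KᵀK)⁻¹·Kᵀ·(x' − x̄) = [2, 18]
z = y + H·x̄ = [2, 18] + [-4, -16] = [-2, 2]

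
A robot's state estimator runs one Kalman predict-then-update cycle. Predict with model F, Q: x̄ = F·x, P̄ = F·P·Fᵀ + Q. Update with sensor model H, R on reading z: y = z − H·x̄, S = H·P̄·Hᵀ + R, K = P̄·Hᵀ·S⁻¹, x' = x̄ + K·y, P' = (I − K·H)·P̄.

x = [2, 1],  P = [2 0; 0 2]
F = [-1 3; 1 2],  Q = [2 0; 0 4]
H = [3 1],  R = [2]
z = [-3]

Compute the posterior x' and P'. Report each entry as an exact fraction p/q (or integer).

x' = [-243/137, 328/137]
P' = [126/137 -302/137; -302/137 950/137]

x̄ = F·x = [1, 4]
P̄ = F·P·Fᵀ + Q = [22 10; 10 14]
y = z − H·x̄ = [-10]
S = H·P̄·Hᵀ + R = [274]
K = P̄·Hᵀ·S⁻¹ = [38/137; 22/137]
x' = x̄ + K·y = [-243/137, 328/137]
P' = (I − K·H)·P̄ = [126/137 -302/137; -302/137 950/137]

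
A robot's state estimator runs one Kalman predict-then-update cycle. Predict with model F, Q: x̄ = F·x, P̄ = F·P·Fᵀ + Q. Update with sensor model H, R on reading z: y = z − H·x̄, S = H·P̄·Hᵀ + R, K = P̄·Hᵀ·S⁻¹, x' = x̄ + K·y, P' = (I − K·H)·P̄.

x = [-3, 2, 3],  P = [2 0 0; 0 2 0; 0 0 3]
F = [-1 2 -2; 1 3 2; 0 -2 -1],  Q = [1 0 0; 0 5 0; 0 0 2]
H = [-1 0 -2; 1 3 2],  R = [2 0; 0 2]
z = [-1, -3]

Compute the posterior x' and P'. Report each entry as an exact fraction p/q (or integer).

x' = [34205/9797, -11628/9797, -13841/9797]
P' = [127638/9797 -1418/9797 -59902/9797; -1418/9797 4288/9797 -2472/9797; -59902/9797 -2472/9797 32717/9797]

x̄ = F·x = [1, 9, -7]
P̄ = F·P·Fᵀ + Q = [23 -2 -2; -2 37 -18; -2 -18 13]
y = z − H·x̄ = [-14, -17]
S = H·P̄·Hᵀ + R = [69 47; 47 174]
K = P̄·Hᵀ·S⁻¹ = [-3917/9797 1790/9797; 3181/9797 3251/9797; -2766/9797 -942/9797]
x' = x̄ + K·y = [34205/9797, -11628/9797, -13841/9797]
P' = (I − K·H)·P̄ = [127638/9797 -1418/9797 -59902/9797; -1418/9797 4288/9797 -2472/9797; -59902/9797 -2472/9797 32717/9797]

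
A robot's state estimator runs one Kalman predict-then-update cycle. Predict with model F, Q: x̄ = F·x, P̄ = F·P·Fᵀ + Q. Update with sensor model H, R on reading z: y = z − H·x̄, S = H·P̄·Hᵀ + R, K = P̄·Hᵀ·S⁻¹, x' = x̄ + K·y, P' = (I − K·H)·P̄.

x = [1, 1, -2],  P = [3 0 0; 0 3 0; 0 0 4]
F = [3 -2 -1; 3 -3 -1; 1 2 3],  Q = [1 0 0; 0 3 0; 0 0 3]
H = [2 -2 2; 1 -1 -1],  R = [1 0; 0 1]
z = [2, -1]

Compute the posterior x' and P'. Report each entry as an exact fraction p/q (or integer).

x̄ = F·x = [3, 2, -3]
P̄ = F·P·Fᵀ + Q = [44 49 -15; 49 61 -21; -15 -21 54]
y = z − H·x̄ = [6, -5]
S = H·P̄·Hᵀ + R = [293 -94; -94 50]
K = P̄·Hᵀ·S⁻¹ = [-530/2907 -415/2907; -409/969 -1189/1938; 248/969 -464/969]
x' = x̄ + K·y = [448/171, 289/114, 53/57]
P' = (I − K·H)·P̄ = [110858/2907 37066/969 25/969; 37066/969 24977/646 65/323; 25/969 65/323 98/323]

x' = [448/171, 289/114, 53/57]
P' = [110858/2907 37066/969 25/969; 37066/969 24977/646 65/323; 25/969 65/323 98/323]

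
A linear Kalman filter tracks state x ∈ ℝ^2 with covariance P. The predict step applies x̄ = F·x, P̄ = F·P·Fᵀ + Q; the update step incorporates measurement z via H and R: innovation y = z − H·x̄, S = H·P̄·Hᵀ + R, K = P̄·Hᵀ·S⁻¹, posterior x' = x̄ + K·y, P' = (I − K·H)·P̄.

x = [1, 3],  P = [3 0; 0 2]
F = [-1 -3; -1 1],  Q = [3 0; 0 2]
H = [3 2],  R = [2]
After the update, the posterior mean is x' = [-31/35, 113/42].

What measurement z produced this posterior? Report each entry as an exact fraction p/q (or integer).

z = [3]

x̄ = F·x = [-10, 2]
P̄ = F·P·Fᵀ + Q = [24 -3; -3 7]
S = H·P̄·Hᵀ + R = [210]
K = P̄·Hᵀ·S⁻¹ = [11/35; 1/42]
x' − x̄ = [319/35, 29/42] = K·y
y = (KᵀK)⁻¹·Kᵀ·(x' − x̄) = [29]
z = y + H·x̄ = [29] + [-26] = [3]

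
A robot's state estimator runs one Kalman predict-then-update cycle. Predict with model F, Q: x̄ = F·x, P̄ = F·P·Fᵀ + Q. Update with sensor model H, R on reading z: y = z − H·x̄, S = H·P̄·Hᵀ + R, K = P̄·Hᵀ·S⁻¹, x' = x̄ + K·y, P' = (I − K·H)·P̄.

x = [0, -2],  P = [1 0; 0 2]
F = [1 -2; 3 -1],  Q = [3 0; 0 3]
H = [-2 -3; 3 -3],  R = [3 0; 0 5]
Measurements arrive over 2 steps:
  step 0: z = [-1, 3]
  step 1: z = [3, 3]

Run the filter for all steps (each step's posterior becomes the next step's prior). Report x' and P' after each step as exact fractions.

step 0: x̄ = F·x = [4, 2]
step 0: P̄ = F·P·Fᵀ + Q = [12 7; 7 14]
step 0: y = z − H·x̄ = [13, -3]
step 0: S = H·P̄·Hᵀ + R = [261 33; 33 113]
step 0: K = P̄·Hᵀ·S⁻¹ = [-155/789 50/263; -5635/28404 -1211/9468]
step 0: x' = x̄ + K·y = [691/789, -1387/7101]
step 0: P' = (I − K·H)·P̄ = [81/263 -7/789; -7/789 5803/28404]
step 1: x̄ = F·x = [8993/7101, 20044/7101]
step 1: P̄ = F·P·Fᵀ + Q = [29545/7101 19807/14202; 19807/14202 171259/28404]
step 1: y = z − H·x̄ = [99421/7101, 18152/2367]
step 1: S = H·P̄·Hᵀ + R = [2574631/28404 237803/9468; 237803/9468 225991/3156]
step 1: K = P̄·Hᵀ·S⁻¹ = [-15677390/83221351 15142932/83221351; -32543795/166442702 -20903985/166442702]
step 1: x' = x̄ + K·y = [2023845/83221351, -146135267/166442702]
step 1: P' = (I − K·H)·P̄ = [24549366/83221351 -688854/83221351; -688854/83221351 33462267/166442702]

step 0: x' = [691/789, -1387/7101], P' = [81/263 -7/789; -7/789 5803/28404]
step 1: x' = [2023845/83221351, -146135267/166442702], P' = [24549366/83221351 -688854/83221351; -688854/83221351 33462267/166442702]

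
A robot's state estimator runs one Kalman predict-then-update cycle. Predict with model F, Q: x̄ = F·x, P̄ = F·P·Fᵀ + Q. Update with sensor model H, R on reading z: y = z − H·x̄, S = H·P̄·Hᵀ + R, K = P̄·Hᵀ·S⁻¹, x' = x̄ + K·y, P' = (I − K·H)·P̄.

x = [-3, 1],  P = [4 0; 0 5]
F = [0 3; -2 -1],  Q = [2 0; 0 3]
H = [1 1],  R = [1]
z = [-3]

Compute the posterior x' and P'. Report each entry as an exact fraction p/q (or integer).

x' = [-113/21, 37/14]
P' = [475/21 -153/7; -153/7 309/14]

x̄ = F·x = [3, 5]
P̄ = F·P·Fᵀ + Q = [47 -15; -15 24]
y = z − H·x̄ = [-11]
S = H·P̄·Hᵀ + R = [42]
K = P̄·Hᵀ·S⁻¹ = [16/21; 3/14]
x' = x̄ + K·y = [-113/21, 37/14]
P' = (I − K·H)·P̄ = [475/21 -153/7; -153/7 309/14]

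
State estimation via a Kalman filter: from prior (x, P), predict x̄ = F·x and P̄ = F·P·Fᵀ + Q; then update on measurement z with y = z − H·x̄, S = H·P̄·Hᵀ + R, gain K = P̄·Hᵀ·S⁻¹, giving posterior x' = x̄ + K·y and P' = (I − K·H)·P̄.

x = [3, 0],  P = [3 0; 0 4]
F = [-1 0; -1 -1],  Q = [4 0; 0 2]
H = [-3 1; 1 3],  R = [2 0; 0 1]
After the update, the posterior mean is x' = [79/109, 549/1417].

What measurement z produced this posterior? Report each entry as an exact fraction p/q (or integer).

x̄ = F·x = [-3, -3]
P̄ = F·P·Fᵀ + Q = [7 3; 3 9]
S = H·P̄·Hᵀ + R = [56 -18; -18 107]
K = P̄·Hᵀ·S⁻¹ = [-63/218 11/109; 135/1417 420/1417]
x' − x̄ = [406/109, 4800/1417] = K·y
y = (KᵀK)⁻¹·Kᵀ·(x' − x̄) = [-8, 14]
z = y + H·x̄ = [-8, 14] + [6, -12] = [-2, 2]

z = [-2, 2]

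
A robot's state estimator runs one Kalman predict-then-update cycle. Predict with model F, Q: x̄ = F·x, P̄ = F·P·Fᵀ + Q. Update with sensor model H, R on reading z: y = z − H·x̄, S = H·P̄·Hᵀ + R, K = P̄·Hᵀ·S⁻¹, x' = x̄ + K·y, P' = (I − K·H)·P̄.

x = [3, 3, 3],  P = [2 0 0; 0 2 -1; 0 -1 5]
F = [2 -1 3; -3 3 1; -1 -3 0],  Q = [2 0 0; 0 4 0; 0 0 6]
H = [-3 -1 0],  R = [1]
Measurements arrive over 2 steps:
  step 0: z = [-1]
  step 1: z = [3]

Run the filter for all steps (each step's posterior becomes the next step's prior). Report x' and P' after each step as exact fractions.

step 0: x' = [-272/541, 1395/541, -7404/541], P' = [2399/541 -7019/541 1679/541; -7019/541 21063/541 -5013/541; 1679/541 -5013/541 13490/541]
step 1: x' = [3580060/741887, -26004915/1483774, 7464940/741887], P' = [45677989/741887 -136762858/741887 88162036/741887; -136762858/741887 820433727/1483774 -264391321/741887; 88162036/741887 -264391321/741887 176732468/741887]

step 0: x̄ = F·x = [12, 3, -12]
step 0: P̄ = F·P·Fᵀ + Q = [63 -11 11; -11 39 -9; 11 -9 26]
step 0: y = z − H·x̄ = [38]
step 0: S = H·P̄·Hᵀ + R = [541]
step 0: K = P̄·Hᵀ·S⁻¹ = [-178/541; -6/541; -24/541]
step 0: x' = x̄ + K·y = [-272/541, 1395/541, -7404/541]
step 0: P' = (I − K·H)·P̄ = [2399/541 -7019/541 1679/541; -7019/541 21063/541 -5013/541; 1679/541 -5013/541 13490/541]
step 1: x̄ = F·x = [-24151/541, -2403/541, -3913/541]
step 1: P̄ = F·P·Fᵀ + Q = [231453/541 -152141/541 133566/541; -152141/541 313002/541 -211124/541; 133566/541 -211124/541 153098/541]
step 1: y = z − H·x̄ = [-73233/541]
step 1: S = H·P̄·Hᵀ + R = [1483774/541]
step 1: K = P̄·Hᵀ·S⁻¹ = [-271109/741887; 143421/1483774; -94787/741887]
step 1: x' = x̄ + K·y = [3580060/741887, -26004915/1483774, 7464940/741887]
step 1: P' = (I − K·H)·P̄ = [45677989/741887 -136762858/741887 88162036/741887; -136762858/741887 820433727/1483774 -264391321/741887; 88162036/741887 -264391321/741887 176732468/741887]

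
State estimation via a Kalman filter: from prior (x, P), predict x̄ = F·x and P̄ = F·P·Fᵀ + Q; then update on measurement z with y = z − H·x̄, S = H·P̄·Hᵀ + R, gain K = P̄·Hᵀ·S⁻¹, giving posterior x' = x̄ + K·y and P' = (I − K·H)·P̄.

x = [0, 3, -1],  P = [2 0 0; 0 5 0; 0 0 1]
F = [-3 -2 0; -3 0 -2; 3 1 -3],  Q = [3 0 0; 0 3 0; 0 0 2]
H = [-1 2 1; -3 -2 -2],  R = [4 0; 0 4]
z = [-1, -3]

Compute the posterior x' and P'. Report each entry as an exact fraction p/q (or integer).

x' = [21417/22453, 11806/22453, -11116/22453]
P' = [38784/22453 55114/22453 -100884/22453; 55114/22453 141925/22453 -215736/22453; -100884/22453 -215736/22453 361816/22453]

x̄ = F·x = [-6, 2, 6]
P̄ = F·P·Fᵀ + Q = [41 18 -28; 18 25 -12; -28 -12 34]
y = z − H·x̄ = [-17, -5]
S = H·P̄·Hᵀ + R = [115 -17; -17 393]
K = P̄·Hᵀ·S⁻¹ = [-7360/22453 -6203/22453; 3250/22453 -4430/22453; 7807/22453 2623/22453]
x' = x̄ + K·y = [21417/22453, 11806/22453, -11116/22453]
P' = (I − K·H)·P̄ = [38784/22453 55114/22453 -100884/22453; 55114/22453 141925/22453 -215736/22453; -100884/22453 -215736/22453 361816/22453]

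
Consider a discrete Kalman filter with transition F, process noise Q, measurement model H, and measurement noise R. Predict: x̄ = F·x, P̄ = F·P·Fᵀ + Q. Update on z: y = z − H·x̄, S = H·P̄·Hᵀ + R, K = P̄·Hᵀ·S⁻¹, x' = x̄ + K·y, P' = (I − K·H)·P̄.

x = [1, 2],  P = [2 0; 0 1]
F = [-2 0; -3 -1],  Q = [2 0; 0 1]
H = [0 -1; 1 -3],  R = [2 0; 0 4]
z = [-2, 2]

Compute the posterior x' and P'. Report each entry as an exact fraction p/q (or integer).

x' = [177/95, 27/95]
P' = [328/95 108/95; 108/95 68/95]

x̄ = F·x = [-2, -5]
P̄ = F·P·Fᵀ + Q = [10 12; 12 20]
y = z − H·x̄ = [-7, -11]
S = H·P̄·Hᵀ + R = [22 48; 48 122]
K = P̄·Hᵀ·S⁻¹ = [-54/95 1/95; -34/95 -24/95]
x' = x̄ + K·y = [177/95, 27/95]
P' = (I − K·H)·P̄ = [328/95 108/95; 108/95 68/95]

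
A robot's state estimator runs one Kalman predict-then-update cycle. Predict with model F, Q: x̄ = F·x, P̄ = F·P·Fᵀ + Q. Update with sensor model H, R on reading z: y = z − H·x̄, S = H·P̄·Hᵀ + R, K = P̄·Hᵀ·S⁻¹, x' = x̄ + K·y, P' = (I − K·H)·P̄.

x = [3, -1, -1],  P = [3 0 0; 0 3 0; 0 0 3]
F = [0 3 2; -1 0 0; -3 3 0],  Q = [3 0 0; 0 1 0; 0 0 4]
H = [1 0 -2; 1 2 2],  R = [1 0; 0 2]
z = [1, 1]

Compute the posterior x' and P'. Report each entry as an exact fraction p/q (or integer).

x' = [13051/6937, -6555/6937, 3012/6937]
P' = [19770/6937 -14436/6937 7881/6937; -14436/6937 14177/6937 -13781/13874; 7881/6937 -13781/13874 18573/27748]

x̄ = F·x = [-5, -3, -12]
P̄ = F·P·Fᵀ + Q = [42 0 27; 0 4 9; 27 9 58]
y = z − H·x̄ = [-18, 36]
S = H·P̄·Hᵀ + R = [167 -226; -226 472]
K = P̄·Hᵀ·S⁻¹ = [4008/6937 3330/6937; -655/6937 137/13874; -2811/13874 6773/27748]
x' = x̄ + K·y = [13051/6937, -6555/6937, 3012/6937]
P' = (I − K·H)·P̄ = [19770/6937 -14436/6937 7881/6937; -14436/6937 14177/6937 -13781/13874; 7881/6937 -13781/13874 18573/27748]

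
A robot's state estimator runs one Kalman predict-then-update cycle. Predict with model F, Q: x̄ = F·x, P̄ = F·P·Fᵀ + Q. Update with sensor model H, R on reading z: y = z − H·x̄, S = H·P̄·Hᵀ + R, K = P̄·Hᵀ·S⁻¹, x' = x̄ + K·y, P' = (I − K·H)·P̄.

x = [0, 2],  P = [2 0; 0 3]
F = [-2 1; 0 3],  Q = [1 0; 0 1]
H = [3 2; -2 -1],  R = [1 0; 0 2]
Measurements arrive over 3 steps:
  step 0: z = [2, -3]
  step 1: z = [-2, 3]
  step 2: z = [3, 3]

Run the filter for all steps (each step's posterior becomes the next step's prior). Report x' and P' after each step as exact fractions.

step 0: x̄ = F·x = [2, 6]
step 0: P̄ = F·P·Fᵀ + Q = [12 9; 9 28]
step 0: y = z − H·x̄ = [-16, 7]
step 0: S = H·P̄·Hᵀ + R = [329 -191; -191 114]
step 0: K = P̄·Hᵀ·S⁻¹ = [-147/1025 -543/1025; 676/1025 719/1025]
step 0: x' = x̄ + K·y = [601/1025, 367/1025]
step 0: P' = (I − K·H)·P̄ = [2319/1025 -3552/1025; -3552/1025 5666/1025]
step 1: x̄ = F·x = [-167/205, 1101/1025]
step 1: P̄ = F·P·Fᵀ + Q = [1207/41 7662/205; 7662/205 52019/1025]
step 1: y = z − H·x̄ = [-1747/1025, 2506/1025]
step 1: S = H·P̄·Hᵀ + R = [940396/1025 -553258/1025; -553258/1025 328009/1025]
step 1: K = P̄·Hᵀ·S⁻¹ = [234761/2306280 -148859/1153140; 318497/1153140 42487/576570]
step 1: x' = x̄ + K·y = [-1002261/768760, 301183/384380]
step 1: P' = (I − K·H)·P̄ = [956111/2306280 -658393/1153140; -658393/1153140 573419/576570]
step 2: x̄ = F·x = [325861/96095, 903549/384380]
step 2: P̄ = F·P·Fᵀ + Q = [570481/96095 615906/96095; 615906/96095 1912447/192190]
step 2: y = z − H·x̄ = [-456429/38438, 4663577/384380]
step 2: S = H·P̄·Hᵀ + R = [3289238/19219 -1929335/19219; -1929335/19219 11787923/192190]
step 2: K = P̄·Hᵀ·S⁻¹ = [8314627/80646696 -5215261/40323348; 10978723/40323348 1499777/20161674]
step 2: x' = x̄ + K·y = [12048325/20161674, 203377/10080837]
step 2: P' = (I − K·H)·P̄ = [33407461/80646696 -22976939/40323348; -22976939/40323348 19977385/20161674]

step 0: x' = [601/1025, 367/1025], P' = [2319/1025 -3552/1025; -3552/1025 5666/1025]
step 1: x' = [-1002261/768760, 301183/384380], P' = [956111/2306280 -658393/1153140; -658393/1153140 573419/576570]
step 2: x' = [12048325/20161674, 203377/10080837], P' = [33407461/80646696 -22976939/40323348; -22976939/40323348 19977385/20161674]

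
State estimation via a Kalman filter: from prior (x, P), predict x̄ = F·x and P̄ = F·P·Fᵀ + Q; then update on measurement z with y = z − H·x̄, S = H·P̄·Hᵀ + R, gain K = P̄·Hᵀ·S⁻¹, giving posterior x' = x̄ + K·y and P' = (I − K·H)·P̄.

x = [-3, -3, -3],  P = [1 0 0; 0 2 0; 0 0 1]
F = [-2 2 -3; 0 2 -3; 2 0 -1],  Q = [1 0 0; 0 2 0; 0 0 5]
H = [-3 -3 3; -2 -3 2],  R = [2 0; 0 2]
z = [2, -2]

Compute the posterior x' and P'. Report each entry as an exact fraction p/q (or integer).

x̄ = F·x = [9, 3, -3]
P̄ = F·P·Fᵀ + Q = [22 17 -1; 17 19 3; -1 3 10]
y = z − H·x̄ = [47, 31]
S = H·P̄·Hᵀ + R = [731 585; 585 477]
K = P̄·Hᵀ·S⁻¹ = [-55/718 -707/6462; 139/359 -2110/3231; 427/718 -4537/6462]
x' = x̄ + K·y = [6488/3231, 3080/3231, 10294/3231]
P' = (I − K·H)·P̄ = [14185/6462 377/3231 14609/6462; 377/3231 5888/3231 7099/3231; 14609/6462 7099/3231 31369/6462]

x' = [6488/3231, 3080/3231, 10294/3231]
P' = [14185/6462 377/3231 14609/6462; 377/3231 5888/3231 7099/3231; 14609/6462 7099/3231 31369/6462]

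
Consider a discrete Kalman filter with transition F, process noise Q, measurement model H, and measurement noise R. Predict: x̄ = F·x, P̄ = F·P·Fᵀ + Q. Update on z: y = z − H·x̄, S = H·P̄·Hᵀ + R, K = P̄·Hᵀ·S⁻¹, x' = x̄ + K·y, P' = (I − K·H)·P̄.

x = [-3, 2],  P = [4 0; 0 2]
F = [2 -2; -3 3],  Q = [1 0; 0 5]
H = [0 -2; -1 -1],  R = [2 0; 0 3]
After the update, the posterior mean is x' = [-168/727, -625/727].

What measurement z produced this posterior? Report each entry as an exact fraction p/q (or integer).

x̄ = F·x = [-10, 15]
P̄ = F·P·Fᵀ + Q = [25 -36; -36 59]
S = H·P̄·Hᵀ + R = [238 46; 46 15]
K = P̄·Hᵀ·S⁻¹ = [287/727 -347/727; -356/727 -23/727]
x' − x̄ = [7102/727, -11530/727] = K·y
y = (KᵀK)⁻¹·Kᵀ·(x' − x̄) = [32, 6]
z = y + H·x̄ = [32, 6] + [-30, -5] = [2, 1]

z = [2, 1]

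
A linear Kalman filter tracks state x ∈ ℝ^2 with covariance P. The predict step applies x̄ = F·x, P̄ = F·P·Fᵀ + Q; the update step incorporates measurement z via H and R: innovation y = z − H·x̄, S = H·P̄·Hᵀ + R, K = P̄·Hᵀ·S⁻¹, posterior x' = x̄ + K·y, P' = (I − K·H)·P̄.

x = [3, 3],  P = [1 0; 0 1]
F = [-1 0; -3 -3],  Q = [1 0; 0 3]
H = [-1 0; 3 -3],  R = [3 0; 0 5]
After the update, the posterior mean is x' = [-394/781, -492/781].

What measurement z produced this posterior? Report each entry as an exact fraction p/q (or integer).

z = [-2, -1]

x̄ = F·x = [-3, -18]
P̄ = F·P·Fᵀ + Q = [2 3; 3 21]
S = H·P̄·Hᵀ + R = [5 3; 3 158]
K = P̄·Hᵀ·S⁻¹ = [-307/781 -9/781; -312/781 -261/781]
x' − x̄ = [1949/781, 13566/781] = K·y
y = (KᵀK)⁻¹·Kᵀ·(x' − x̄) = [-5, -46]
z = y + H·x̄ = [-5, -46] + [3, 45] = [-2, -1]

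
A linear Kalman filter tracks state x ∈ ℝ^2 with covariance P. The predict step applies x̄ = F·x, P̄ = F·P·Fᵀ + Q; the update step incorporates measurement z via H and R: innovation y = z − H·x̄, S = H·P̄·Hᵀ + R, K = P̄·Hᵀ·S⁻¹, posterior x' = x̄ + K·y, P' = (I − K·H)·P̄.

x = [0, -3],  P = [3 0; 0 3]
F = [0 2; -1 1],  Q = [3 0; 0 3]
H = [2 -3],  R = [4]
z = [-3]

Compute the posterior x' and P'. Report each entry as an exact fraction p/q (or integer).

x' = [-6, -3]
P' = [951/73 618/73; 618/73 432/73]

x̄ = F·x = [-6, -3]
P̄ = F·P·Fᵀ + Q = [15 6; 6 9]
y = z − H·x̄ = [0]
S = H·P̄·Hᵀ + R = [73]
K = P̄·Hᵀ·S⁻¹ = [12/73; -15/73]
x' = x̄ + K·y = [-6, -3]
P' = (I − K·H)·P̄ = [951/73 618/73; 618/73 432/73]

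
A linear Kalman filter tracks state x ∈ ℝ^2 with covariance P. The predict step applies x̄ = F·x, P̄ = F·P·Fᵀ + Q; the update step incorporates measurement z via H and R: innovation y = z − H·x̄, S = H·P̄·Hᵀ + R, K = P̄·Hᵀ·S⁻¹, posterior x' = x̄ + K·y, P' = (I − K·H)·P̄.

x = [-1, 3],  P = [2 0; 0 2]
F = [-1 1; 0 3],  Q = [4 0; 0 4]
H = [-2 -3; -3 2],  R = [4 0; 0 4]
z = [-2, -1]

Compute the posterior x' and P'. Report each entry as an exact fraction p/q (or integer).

x̄ = F·x = [4, 9]
P̄ = F·P·Fᵀ + Q = [8 6; 6 22]
y = z − H·x̄ = [33, -7]
S = H·P̄·Hᵀ + R = [306 -54; -54 92]
K = P̄·Hᵀ·S⁻¹ = [-944/6309 -153/701; -481/2103 104/701]
x' = x̄ + K·y = [1241/2103, 290/701]
P' = (I − K·H)·P̄ = [1852/6309 8/2103; 8/2103 212/701]

x' = [1241/2103, 290/701]
P' = [1852/6309 8/2103; 8/2103 212/701]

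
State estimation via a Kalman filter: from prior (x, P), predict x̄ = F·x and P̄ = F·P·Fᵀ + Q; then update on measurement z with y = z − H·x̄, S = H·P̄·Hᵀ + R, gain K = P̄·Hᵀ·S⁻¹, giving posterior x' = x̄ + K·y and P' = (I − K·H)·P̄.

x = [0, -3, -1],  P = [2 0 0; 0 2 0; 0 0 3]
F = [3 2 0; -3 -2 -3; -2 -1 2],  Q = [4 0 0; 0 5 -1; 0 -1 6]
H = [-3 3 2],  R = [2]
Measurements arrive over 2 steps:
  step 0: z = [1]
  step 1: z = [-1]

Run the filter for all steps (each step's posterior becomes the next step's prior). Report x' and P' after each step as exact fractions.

step 0: x' = [2/153, 409/255, -284/153], P' = [590/153 314/51 -548/153; 314/51 1568/85 -932/51; -548/153 -932/51 6763/306]
step 1: x' = [12152580/10060949, 31072147/10060949, -33428891/10060949], P' = [103571938/10060949 258779014/10060949 -234456966/10060949; 258779014/10060949 780965388/10060949 -782660454/10060949; -234456966/10060949 -782660454/10060949 823935988/10060949]

step 0: x̄ = F·x = [-6, 9, 1]
step 0: P̄ = F·P·Fᵀ + Q = [30 -26 -16; -26 58 -3; -16 -3 28]
step 0: y = z − H·x̄ = [-46]
step 0: S = H·P̄·Hᵀ + R = [1530]
step 0: K = P̄·Hᵀ·S⁻¹ = [-20/153; 41/255; 19/306]
step 0: x' = x̄ + K·y = [2/153, 409/255, -284/153]
step 0: P' = (I − K·H)·P̄ = [590/153 314/51 -548/153; 314/51 1568/85 -932/51; -548/153 -932/51 6763/306]
step 1: x̄ = F·x = [276/85, 592/255, -4087/765]
step 1: P̄ = F·P·Fᵀ + Q = [15842/85 -3442/85 -16806/85; -3442/85 17429/170 -3112/255; -16806/85 -3112/255 194812/765]
step 1: y = z − H·x̄ = [9533/765]
step 1: S = H·P̄·Hᵀ + R = [10060949/1530]
step 1: K = P̄·Hᵀ·S⁻¹ = [-1646352/10060949; 619107/10060949; 1630756/10060949]
step 1: x' = x̄ + K·y = [12152580/10060949, 31072147/10060949, -33428891/10060949]
step 1: P' = (I − K·H)·P̄ = [103571938/10060949 258779014/10060949 -234456966/10060949; 258779014/10060949 780965388/10060949 -782660454/10060949; -234456966/10060949 -782660454/10060949 823935988/10060949]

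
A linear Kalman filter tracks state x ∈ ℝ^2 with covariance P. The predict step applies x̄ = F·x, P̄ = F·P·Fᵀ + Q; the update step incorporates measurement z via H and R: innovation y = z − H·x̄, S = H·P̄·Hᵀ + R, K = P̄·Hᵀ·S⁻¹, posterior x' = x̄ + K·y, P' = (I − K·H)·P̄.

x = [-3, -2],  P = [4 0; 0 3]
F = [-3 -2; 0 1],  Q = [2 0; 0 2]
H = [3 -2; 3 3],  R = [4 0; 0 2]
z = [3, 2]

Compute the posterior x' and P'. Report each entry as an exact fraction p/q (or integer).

x' = [7787/8465, -6149/25395]
P' = [1636/8465 -864/8465; -864/8465 5798/25395]

x̄ = F·x = [13, -2]
P̄ = F·P·Fᵀ + Q = [50 -6; -6 5]
y = z − H·x̄ = [-40, -31]
S = H·P̄·Hᵀ + R = [546 402; 402 389]
K = P̄·Hᵀ·S⁻¹ = [1659/8465 1158/8465; -4843/25395 1603/8465]
x' = x̄ + K·y = [7787/8465, -6149/25395]
P' = (I − K·H)·P̄ = [1636/8465 -864/8465; -864/8465 5798/25395]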